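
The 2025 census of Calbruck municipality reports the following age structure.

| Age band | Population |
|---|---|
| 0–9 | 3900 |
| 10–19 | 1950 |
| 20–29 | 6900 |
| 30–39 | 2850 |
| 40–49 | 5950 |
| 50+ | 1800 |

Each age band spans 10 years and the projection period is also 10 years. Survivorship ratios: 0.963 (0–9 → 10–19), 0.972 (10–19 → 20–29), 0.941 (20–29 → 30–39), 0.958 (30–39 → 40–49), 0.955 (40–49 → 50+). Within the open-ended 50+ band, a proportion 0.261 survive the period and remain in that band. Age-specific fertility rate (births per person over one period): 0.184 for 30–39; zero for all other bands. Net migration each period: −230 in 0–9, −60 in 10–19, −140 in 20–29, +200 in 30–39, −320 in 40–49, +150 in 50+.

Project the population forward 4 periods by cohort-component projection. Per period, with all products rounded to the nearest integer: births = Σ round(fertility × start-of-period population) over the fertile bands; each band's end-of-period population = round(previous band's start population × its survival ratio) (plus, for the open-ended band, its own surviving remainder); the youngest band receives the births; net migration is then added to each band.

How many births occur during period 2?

Period 1.
Births: 2850 * 0.184 = 524
10–19: 3900 * 0.963 = 3756
20–29: 1950 * 0.972 = 1895
30–39: 6900 * 0.941 = 6493
40–49: 2850 * 0.958 = 2730
50+: 5950 * 0.955 + 1800 * 0.261 = 5682 + 470 = 6152
Net migration: 0–9 − 230 → 294; 10–19 − 60 → 3696; 20–29 − 140 → 1755; 30–39 + 200 → 6693; 40–49 − 320 → 2410; 50+ + 150 → 6302
→ [294, 3696, 1755, 6693, 2410, 6302]
Period 2.
Births: 6693 * 0.184 = 1232
10–19: 294 * 0.963 = 283
20–29: 3696 * 0.972 = 3593
30–39: 1755 * 0.941 = 1651
40–49: 6693 * 0.958 = 6412
50+: 2410 * 0.955 + 6302 * 0.261 = 2302 + 1645 = 3947
Net migration: 0–9 − 230 → 1002; 10–19 − 60 → 223; 20–29 − 140 → 3453; 30–39 + 200 → 1851; 40–49 − 320 → 6092; 50+ + 150 → 4097
→ [1002, 223, 3453, 1851, 6092, 4097]

1232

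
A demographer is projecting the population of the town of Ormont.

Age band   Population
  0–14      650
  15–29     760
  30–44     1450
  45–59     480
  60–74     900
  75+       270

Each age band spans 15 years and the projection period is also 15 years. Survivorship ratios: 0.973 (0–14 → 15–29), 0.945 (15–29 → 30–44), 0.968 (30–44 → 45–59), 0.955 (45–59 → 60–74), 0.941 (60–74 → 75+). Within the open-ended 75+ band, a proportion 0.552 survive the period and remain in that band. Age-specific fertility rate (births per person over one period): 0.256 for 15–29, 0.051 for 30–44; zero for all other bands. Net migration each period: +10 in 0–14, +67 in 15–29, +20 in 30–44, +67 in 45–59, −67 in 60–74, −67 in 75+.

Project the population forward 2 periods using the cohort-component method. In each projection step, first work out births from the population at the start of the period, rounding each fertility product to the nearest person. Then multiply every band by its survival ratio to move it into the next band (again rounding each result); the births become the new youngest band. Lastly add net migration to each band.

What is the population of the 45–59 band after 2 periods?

781

Numbering the groups 1..6 from youngest to oldest:
After projecting period 1:
Births: 760 * 0.256 = 195, 1450 * 0.051 = 74 — total 269
Group 2: 650 * 0.973 = 632
Group 3: 760 * 0.945 = 718
Group 4: 1450 * 0.968 = 1404
Group 5: 480 * 0.955 = 458
Group 6: 900 * 0.941 + 270 * 0.552 = 847 + 149 = 996
Net migration: Group 1 + 10 → 279; Group 2 + 67 → 699; Group 3 + 20 → 738; Group 4 + 67 → 1471; Group 5 − 67 → 391; Group 6 − 67 → 929
Population now: 0–14=279, 15–29=699, 30–44=738, 45–59=1471, 60–74=391, 75+=929
After projecting period 2:
Births: 699 * 0.256 = 179, 738 * 0.051 = 38 — total 217
Group 2: 279 * 0.973 = 271
Group 3: 699 * 0.945 = 661
Group 4: 738 * 0.968 = 714
Group 5: 1471 * 0.955 = 1405
Group 6: 391 * 0.941 + 929 * 0.552 = 368 + 513 = 881
Net migration: Group 1 + 10 → 227; Group 2 + 67 → 338; Group 3 + 20 → 681; Group 4 + 67 → 781; Group 5 − 67 → 1338; Group 6 − 67 → 814
Population now: 0–14=227, 15–29=338, 30–44=681, 45–59=781, 60–74=1338, 75+=814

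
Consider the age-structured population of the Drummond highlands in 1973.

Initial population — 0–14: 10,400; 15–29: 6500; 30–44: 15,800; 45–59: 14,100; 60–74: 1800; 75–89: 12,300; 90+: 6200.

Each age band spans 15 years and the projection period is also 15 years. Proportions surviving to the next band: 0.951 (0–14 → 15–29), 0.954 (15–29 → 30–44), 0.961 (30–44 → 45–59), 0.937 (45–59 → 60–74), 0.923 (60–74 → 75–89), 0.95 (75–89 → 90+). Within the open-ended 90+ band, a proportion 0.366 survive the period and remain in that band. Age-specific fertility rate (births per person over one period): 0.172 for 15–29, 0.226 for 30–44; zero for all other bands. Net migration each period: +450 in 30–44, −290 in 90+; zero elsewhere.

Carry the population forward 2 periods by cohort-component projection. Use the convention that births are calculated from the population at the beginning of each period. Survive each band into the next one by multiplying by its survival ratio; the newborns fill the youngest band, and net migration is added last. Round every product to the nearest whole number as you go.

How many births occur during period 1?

4689

After projecting period 1:
Births: 6500 × 0.172 = 1118, 15800 × 0.226 = 3571 → total 4689
15–29: 10400 × 0.951 = 9890
30–44: 6500 × 0.954 = 6201
45–59: 15800 × 0.961 = 15184
60–74: 14100 × 0.937 = 13212
75–89: 1800 × 0.923 = 1661
90+: 12300 × 0.95 + 6200 × 0.366 = 11685 + 2269 = 13954
Net migration: 30–44 + 450 → 6651; 90+ − 290 → 13664
End of period: [4689, 9890, 6651, 15184, 13212, 1661, 13664]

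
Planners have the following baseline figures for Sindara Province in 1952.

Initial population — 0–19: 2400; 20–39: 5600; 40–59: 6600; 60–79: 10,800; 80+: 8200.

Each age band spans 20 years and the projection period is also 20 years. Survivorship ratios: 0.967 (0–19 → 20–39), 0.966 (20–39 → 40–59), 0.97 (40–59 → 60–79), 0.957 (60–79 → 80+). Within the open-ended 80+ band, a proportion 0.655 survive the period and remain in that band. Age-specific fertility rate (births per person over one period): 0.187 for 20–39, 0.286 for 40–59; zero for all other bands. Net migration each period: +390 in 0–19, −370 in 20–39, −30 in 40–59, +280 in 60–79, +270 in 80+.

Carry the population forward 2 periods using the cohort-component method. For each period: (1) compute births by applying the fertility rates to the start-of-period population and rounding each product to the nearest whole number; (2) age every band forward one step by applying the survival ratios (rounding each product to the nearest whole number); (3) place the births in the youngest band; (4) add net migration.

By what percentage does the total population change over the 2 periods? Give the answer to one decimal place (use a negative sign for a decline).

Period 1:
Births: 5600 × 0.187 = 1047 ; 6600 × 0.286 = 1888 ⇒ total 2935
20–39: 2400 × 0.967 = 2321
40–59: 5600 × 0.966 = 5410
60–79: 6600 × 0.97 = 6402
80+: 10800 × 0.957 + 8200 × 0.655 = 10336 + 5371 = 15707
Net migration: 0–19 + 390 → 3325; 20–39 − 370 → 1951; 40–59 − 30 → 5380; 60–79 + 280 → 6682; 80+ + 270 → 15977
Giving 3325 / 1951 / 5380 / 6682 / 15977.
Period 2:
Births: 1951 × 0.187 = 365 ; 5380 × 0.286 = 1539 ⇒ total 1904
20–39: 3325 × 0.967 = 3215
40–59: 1951 × 0.966 = 1885
60–79: 5380 × 0.97 = 5219
80+: 6682 × 0.957 + 15977 × 0.655 = 6395 + 10465 = 16860
Net migration: 0–19 + 390 → 2294; 20–39 − 370 → 2845; 40–59 − 30 → 1855; 60–79 + 280 → 5499; 80+ + 270 → 17130
Giving 2294 / 2845 / 1855 / 5499 / 17130.
Total: 33600 → 29623; change = -3977; percentage change = -11.8%

-11.8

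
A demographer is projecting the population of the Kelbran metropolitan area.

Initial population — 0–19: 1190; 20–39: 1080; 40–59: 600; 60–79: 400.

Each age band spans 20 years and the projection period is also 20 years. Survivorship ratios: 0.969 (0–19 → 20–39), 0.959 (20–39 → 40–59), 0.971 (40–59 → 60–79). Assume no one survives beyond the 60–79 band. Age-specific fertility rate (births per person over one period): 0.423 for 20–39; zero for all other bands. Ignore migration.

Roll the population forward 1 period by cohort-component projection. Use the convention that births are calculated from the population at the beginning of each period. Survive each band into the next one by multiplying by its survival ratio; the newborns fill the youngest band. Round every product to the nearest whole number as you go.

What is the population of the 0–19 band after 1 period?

457

(Bands numbered youngest = 1 to oldest = 4.)
Period 1:
Births: 1080 × 0.423 = 457
Band 2: 1190 × 0.969 = 1153
Band 3: 1080 × 0.959 = 1036
Band 4: 600 × 0.971 = 583
→ [457, 1153, 1036, 583]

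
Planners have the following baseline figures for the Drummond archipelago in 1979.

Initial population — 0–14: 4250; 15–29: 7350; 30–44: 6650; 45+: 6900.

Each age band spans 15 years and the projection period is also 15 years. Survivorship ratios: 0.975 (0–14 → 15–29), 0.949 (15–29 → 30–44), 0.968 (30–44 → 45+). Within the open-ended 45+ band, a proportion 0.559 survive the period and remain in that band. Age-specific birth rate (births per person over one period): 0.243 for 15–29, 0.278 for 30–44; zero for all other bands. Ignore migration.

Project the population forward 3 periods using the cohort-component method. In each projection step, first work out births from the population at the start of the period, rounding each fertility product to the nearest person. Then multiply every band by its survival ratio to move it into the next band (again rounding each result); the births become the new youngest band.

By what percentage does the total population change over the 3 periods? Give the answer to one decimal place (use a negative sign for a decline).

Period 1.
Births: 7350 × 0.243 = 1786, 6650 × 0.278 = 1849 → 3635
15–29: 4250 × 0.975 = 4144
30–44: 7350 × 0.949 = 6975
45+: 6650 × 0.968 + 6900 × 0.559 = 6437 + 3857 = 10294
Population now: 0–14=3635, 15–29=4144, 30–44=6975, 45+=10294
Period 2.
Births: 4144 × 0.243 = 1007, 6975 × 0.278 = 1939 → 2946
15–29: 3635 × 0.975 = 3544
30–44: 4144 × 0.949 = 3933
45+: 6975 × 0.968 + 10294 × 0.559 = 6752 + 5754 = 12506
Population now: 0–14=2946, 15–29=3544, 30–44=3933, 45+=12506
Period 3.
Births: 3544 × 0.243 = 861, 3933 × 0.278 = 1093 → 1954
15–29: 2946 × 0.975 = 2872
30–44: 3544 × 0.949 = 3363
45+: 3933 × 0.968 + 12506 × 0.559 = 3807 + 6991 = 10798
Population now: 0–14=1954, 15–29=2872, 30–44=3363, 45+=10798
Total: 25150 → 18987; change = -6163; percentage change = -24.5%

-24.5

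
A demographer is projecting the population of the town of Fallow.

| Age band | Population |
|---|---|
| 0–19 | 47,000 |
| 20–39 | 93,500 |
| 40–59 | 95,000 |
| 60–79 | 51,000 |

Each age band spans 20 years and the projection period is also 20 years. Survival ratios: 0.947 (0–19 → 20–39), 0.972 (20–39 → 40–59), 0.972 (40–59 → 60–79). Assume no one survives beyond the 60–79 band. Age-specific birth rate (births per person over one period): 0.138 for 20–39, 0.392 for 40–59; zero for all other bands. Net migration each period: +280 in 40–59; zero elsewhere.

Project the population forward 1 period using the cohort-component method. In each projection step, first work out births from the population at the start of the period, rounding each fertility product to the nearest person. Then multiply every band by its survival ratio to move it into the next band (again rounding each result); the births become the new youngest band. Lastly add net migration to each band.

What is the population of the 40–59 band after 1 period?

Period 1.
Births: 93500 × 0.138 = 12903  |  95000 × 0.392 = 37240 — total 50143
20–39: 47000 × 0.947 = 44509
40–59: 93500 × 0.972 = 90882
60–79: 95000 × 0.972 = 92340
Net migration: 40–59 + 280 → 91162
→ [50143, 44509, 91162, 92340]

91162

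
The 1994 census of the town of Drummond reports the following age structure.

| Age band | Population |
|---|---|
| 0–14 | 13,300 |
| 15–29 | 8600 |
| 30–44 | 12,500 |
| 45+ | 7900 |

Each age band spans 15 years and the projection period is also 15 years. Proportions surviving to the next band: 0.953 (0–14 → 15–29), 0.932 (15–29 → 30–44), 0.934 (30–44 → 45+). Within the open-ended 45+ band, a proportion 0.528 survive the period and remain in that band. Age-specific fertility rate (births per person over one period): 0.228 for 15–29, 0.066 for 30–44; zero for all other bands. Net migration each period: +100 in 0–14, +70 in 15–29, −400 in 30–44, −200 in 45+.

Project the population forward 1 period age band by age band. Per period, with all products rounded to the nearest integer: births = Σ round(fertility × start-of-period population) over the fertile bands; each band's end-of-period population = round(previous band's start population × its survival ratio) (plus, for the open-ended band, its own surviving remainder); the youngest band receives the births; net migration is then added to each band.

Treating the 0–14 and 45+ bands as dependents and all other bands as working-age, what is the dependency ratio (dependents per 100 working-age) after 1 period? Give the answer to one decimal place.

Let band 1 be 0–14 through band 4 = 45+.
— Period 1 —
Births: 8600 × 0.228 = 1961  |  12500 × 0.066 = 825 → total 2786
Band 2: 13300 × 0.953 = 12675
Band 3: 8600 × 0.932 = 8015
Band 4: 12500 × 0.934 + 7900 × 0.528 = 11675 + 4171 = 15846
Net migration: Band 1 + 100 → 2886; Band 2 + 70 → 12745; Band 3 − 400 → 7615; Band 4 − 200 → 15646
End of period: [2886, 12745, 7615, 15646]
Dependents (band 0–14 + band 45+) = 2886 + 15646 = 18532; working-age = 20360; ratio = 18532/20360 × 100 = 91.0

91.0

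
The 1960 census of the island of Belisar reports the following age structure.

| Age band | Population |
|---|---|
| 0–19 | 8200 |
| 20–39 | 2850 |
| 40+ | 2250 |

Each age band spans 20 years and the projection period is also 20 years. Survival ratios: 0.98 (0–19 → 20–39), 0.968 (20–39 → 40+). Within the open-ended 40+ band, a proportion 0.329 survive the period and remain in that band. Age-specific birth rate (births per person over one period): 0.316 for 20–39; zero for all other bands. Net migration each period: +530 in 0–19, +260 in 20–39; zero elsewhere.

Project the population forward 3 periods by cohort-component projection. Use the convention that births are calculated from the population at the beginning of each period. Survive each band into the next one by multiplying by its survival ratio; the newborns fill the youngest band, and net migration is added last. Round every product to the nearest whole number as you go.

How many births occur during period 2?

2622

— Period 1 —
Births: 2850 × 0.316 = 901
20–39: 8200 × 0.98 = 8036
40+: 2850 × 0.968 + 2250 × 0.329 = 2759 + 740 = 3499
Net migration: 0–19 + 530 → 1431; 20–39 + 260 → 8296
Giving 1431 / 8296 / 3499.
— Period 2 —
Births: 8296 × 0.316 = 2622
20–39: 1431 × 0.98 = 1402
40+: 8296 × 0.968 + 3499 × 0.329 = 8031 + 1151 = 9182
Net migration: 0–19 + 530 → 3152; 20–39 + 260 → 1662
Giving 3152 / 1662 / 9182.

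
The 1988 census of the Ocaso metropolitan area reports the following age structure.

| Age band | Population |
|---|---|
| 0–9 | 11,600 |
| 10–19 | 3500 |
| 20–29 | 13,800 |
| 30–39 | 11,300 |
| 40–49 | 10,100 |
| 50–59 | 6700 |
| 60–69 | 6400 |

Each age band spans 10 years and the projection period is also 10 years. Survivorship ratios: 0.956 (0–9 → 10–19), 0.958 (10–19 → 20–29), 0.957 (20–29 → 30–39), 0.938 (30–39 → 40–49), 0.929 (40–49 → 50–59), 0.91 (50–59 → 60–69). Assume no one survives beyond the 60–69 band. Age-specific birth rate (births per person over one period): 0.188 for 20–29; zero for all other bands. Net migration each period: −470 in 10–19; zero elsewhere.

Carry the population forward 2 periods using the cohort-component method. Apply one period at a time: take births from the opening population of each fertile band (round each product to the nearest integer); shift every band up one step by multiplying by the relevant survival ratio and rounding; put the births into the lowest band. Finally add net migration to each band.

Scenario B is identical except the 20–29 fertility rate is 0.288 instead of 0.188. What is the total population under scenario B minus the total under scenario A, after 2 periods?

Call the groups 1 to 7, youngest first.
Period 1:
Births: 13800 × 0.188 = 2594
Group 2: 11600 × 0.956 = 11090
Group 3: 3500 × 0.958 = 3353
Group 4: 13800 × 0.957 = 13207
Group 5: 11300 × 0.938 = 10599
Group 6: 10100 × 0.929 = 9383
Group 7: 6700 × 0.91 = 6097
Net migration: Group 2 − 470 → 10620
End of period: [2594, 10620, 3353, 13207, 10599, 9383, 6097]
Period 2:
Births: 3353 × 0.188 = 630
Group 2: 2594 × 0.956 = 2480
Group 3: 10620 × 0.958 = 10174
Group 4: 3353 × 0.957 = 3209
Group 5: 13207 × 0.938 = 12388
Group 6: 10599 × 0.929 = 9846
Group 7: 9383 × 0.91 = 8539
Net migration: Group 2 − 470 → 2010
End of period: [630, 2010, 10174, 3209, 12388, 9846, 8539]
Scenario A total after 2 periods: 46796
Scenario B projection —
Period 1:
Births: 13800 × 0.288 = 3974
Group 2: 11600 × 0.956 = 11090
Group 3: 3500 × 0.958 = 3353
Group 4: 13800 × 0.957 = 13207
Group 5: 11300 × 0.938 = 10599
Group 6: 10100 × 0.929 = 9383
Group 7: 6700 × 0.91 = 6097
Net migration: Group 2 − 470 → 10620
End of period: [3974, 10620, 3353, 13207, 10599, 9383, 6097]
Period 2:
Births: 3353 × 0.288 = 966
Group 2: 3974 × 0.956 = 3799
Group 3: 10620 × 0.958 = 10174
Group 4: 3353 × 0.957 = 3209
Group 5: 13207 × 0.938 = 12388
Group 6: 10599 × 0.929 = 9846
Group 7: 9383 × 0.91 = 8539
Net migration: Group 2 − 470 → 3329
End of period: [966, 3329, 10174, 3209, 12388, 9846, 8539]
Scenario B total after 2 periods: 48451
Difference B − A = 48451 − 46796 = 1655

1655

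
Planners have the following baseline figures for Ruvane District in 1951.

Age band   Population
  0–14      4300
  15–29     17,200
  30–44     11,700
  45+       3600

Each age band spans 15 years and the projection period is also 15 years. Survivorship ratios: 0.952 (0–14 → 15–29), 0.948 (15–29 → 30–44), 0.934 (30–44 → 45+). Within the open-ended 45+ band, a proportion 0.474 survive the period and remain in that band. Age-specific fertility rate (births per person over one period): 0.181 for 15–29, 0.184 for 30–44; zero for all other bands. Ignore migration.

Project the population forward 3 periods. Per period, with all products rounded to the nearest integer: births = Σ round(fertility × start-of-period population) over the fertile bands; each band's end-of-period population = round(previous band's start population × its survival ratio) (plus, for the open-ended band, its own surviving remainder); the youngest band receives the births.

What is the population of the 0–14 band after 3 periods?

Numbering the bands 1..4 from youngest to oldest:
Period 1.
Births: 17200 × 0.181 = 3113 ; 11700 × 0.184 = 2153 → total 5266
Band 2: 4300 × 0.952 = 4094
Band 3: 17200 × 0.948 = 16306
Band 4: 11700 × 0.934 + 3600 × 0.474 = 10928 + 1706 = 12634
End of period: [5266, 4094, 16306, 12634]
Period 2.
Births: 4094 × 0.181 = 741 ; 16306 × 0.184 = 3000 → total 3741
Band 2: 5266 × 0.952 = 5013
Band 3: 4094 × 0.948 = 3881
Band 4: 16306 × 0.934 + 12634 × 0.474 = 15230 + 5989 = 21219
End of period: [3741, 5013, 3881, 21219]
Period 3.
Births: 5013 × 0.181 = 907 ; 3881 × 0.184 = 714 → total 1621
Band 2: 3741 × 0.952 = 3561
Band 3: 5013 × 0.948 = 4752
Band 4: 3881 × 0.934 + 21219 × 0.474 = 3625 + 10058 = 13683
End of period: [1621, 3561, 4752, 13683]

1621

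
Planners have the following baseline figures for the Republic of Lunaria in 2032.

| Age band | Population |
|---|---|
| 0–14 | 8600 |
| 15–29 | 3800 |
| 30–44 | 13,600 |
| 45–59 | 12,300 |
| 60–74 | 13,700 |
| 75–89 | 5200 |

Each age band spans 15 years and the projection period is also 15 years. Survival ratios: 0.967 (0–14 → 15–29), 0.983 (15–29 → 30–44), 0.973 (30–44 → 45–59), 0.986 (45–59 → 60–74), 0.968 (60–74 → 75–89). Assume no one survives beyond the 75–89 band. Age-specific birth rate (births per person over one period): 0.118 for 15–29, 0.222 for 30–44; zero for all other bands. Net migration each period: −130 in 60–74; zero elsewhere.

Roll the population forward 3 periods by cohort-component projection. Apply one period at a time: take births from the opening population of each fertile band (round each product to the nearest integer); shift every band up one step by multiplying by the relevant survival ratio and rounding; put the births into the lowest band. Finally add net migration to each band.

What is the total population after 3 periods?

31169

Period 1:
Births: 3800 * 0.118 = 448, 13600 * 0.222 = 3019 ⇒ total 3467
15–29: 8600 * 0.967 = 8316
30–44: 3800 * 0.983 = 3735
45–59: 13600 * 0.973 = 13233
60–74: 12300 * 0.986 = 12128
75–89: 13700 * 0.968 = 13262
Net migration: 60–74 − 130 → 11998
Giving 3467 / 8316 / 3735 / 13233 / 11998 / 13262.
Period 2:
Births: 8316 * 0.118 = 981, 3735 * 0.222 = 829 ⇒ total 1810
15–29: 3467 * 0.967 = 3353
30–44: 8316 * 0.983 = 8175
45–59: 3735 * 0.973 = 3634
60–74: 13233 * 0.986 = 13048
75–89: 11998 * 0.968 = 11614
Net migration: 60–74 − 130 → 12918
Giving 1810 / 3353 / 8175 / 3634 / 12918 / 11614.
Period 3:
Births: 3353 * 0.118 = 396, 8175 * 0.222 = 1815 ⇒ total 2211
15–29: 1810 * 0.967 = 1750
30–44: 3353 * 0.983 = 3296
45–59: 8175 * 0.973 = 7954
60–74: 3634 * 0.986 = 3583
75–89: 12918 * 0.968 = 12505
Net migration: 60–74 − 130 → 3453
Giving 2211 / 1750 / 3296 / 7954 / 3453 / 12505.
Total after period 3: 2211 + 1750 + 3296 + 7954 + 3453 + 12505 = 31169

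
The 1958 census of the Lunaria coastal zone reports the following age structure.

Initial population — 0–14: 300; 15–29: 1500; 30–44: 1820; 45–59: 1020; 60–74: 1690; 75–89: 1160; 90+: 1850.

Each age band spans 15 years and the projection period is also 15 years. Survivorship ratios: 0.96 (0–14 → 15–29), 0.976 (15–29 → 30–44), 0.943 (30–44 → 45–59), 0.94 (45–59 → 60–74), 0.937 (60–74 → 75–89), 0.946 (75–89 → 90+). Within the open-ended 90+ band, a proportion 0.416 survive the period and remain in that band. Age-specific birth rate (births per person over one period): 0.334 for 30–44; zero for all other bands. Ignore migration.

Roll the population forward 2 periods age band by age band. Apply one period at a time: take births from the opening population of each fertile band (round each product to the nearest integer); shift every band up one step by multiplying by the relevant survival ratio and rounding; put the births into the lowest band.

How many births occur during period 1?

Call the groups 1 to 7, youngest first.
Period 1:
Births: 1820 * 0.334 = 608
Group 2: 300 * 0.96 = 288
Group 3: 1500 * 0.976 = 1464
Group 4: 1820 * 0.943 = 1716
Group 5: 1020 * 0.94 = 959
Group 6: 1690 * 0.937 = 1584
Group 7: 1160 * 0.946 + 1850 * 0.416 = 1097 + 770 = 1867
End of period: [608, 288, 1464, 1716, 959, 1584, 1867]

608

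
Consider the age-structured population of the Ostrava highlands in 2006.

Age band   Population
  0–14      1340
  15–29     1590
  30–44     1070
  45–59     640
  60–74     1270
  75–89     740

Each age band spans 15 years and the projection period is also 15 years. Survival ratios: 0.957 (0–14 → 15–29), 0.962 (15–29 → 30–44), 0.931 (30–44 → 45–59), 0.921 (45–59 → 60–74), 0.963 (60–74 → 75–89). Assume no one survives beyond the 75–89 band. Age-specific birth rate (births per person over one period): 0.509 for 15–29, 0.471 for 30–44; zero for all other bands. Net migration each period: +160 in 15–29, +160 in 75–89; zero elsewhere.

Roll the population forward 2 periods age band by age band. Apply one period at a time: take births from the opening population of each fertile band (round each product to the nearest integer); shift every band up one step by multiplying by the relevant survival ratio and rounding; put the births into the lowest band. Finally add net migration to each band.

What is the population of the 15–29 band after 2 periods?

1417

After projecting period 1:
Births: 1590 × 0.509 = 809 ; 1070 × 0.471 = 504 — total 1313
15–29: 1340 × 0.957 = 1282
30–44: 1590 × 0.962 = 1530
45–59: 1070 × 0.931 = 996
60–74: 640 × 0.921 = 589
75–89: 1270 × 0.963 = 1223
Net migration: 15–29 + 160 → 1442; 75–89 + 160 → 1383
Population now: 0–14=1313, 15–29=1442, 30–44=1530, 45–59=996, 60–74=589, 75–89=1383
After projecting period 2:
Births: 1442 × 0.509 = 734 ; 1530 × 0.471 = 721 — total 1455
15–29: 1313 × 0.957 = 1257
30–44: 1442 × 0.962 = 1387
45–59: 1530 × 0.931 = 1424
60–74: 996 × 0.921 = 917
75–89: 589 × 0.963 = 567
Net migration: 15–29 + 160 → 1417; 75–89 + 160 → 727
Population now: 0–14=1455, 15–29=1417, 30–44=1387, 45–59=1424, 60–74=917, 75–89=727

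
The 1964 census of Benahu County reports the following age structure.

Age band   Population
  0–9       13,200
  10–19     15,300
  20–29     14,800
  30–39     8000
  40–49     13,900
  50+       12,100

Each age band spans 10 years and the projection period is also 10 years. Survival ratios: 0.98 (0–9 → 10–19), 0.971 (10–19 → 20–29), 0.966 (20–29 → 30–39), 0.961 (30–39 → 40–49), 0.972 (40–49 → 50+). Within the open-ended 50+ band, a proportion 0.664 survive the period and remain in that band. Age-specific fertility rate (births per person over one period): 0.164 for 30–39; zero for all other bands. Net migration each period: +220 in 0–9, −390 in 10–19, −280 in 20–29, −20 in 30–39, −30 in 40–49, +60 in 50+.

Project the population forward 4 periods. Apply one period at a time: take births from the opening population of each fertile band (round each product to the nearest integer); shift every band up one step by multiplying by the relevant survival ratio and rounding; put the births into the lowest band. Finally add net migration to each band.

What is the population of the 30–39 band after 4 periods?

Numbering the bands 1..6 from youngest to oldest:
— Period 1 —
Births: 8000 * 0.164 = 1312
Band 2: 13200 * 0.98 = 12936
Band 3: 15300 * 0.971 = 14856
Band 4: 14800 * 0.966 = 14297
Band 5: 8000 * 0.961 = 7688
Band 6: 13900 * 0.972 + 12100 * 0.664 = 13511 + 8034 = 21545
Net migration: Band 1 + 220 → 1532; Band 2 − 390 → 12546; Band 3 − 280 → 14576; Band 4 − 20 → 14277; Band 5 − 30 → 7658; Band 6 + 60 → 21605
End of period: [1532, 12546, 14576, 14277, 7658, 21605]
— Period 2 —
Births: 14277 * 0.164 = 2341
Band 2: 1532 * 0.98 = 1501
Band 3: 12546 * 0.971 = 12182
Band 4: 14576 * 0.966 = 14080
Band 5: 14277 * 0.961 = 13720
Band 6: 7658 * 0.972 + 21605 * 0.664 = 7444 + 14346 = 21790
Net migration: Band 1 + 220 → 2561; Band 2 − 390 → 1111; Band 3 − 280 → 11902; Band 4 − 20 → 14060; Band 5 − 30 → 13690; Band 6 + 60 → 21850
End of period: [2561, 1111, 11902, 14060, 13690, 21850]
— Period 3 —
Births: 14060 * 0.164 = 2306
Band 2: 2561 * 0.98 = 2510
Band 3: 1111 * 0.971 = 1079
Band 4: 11902 * 0.966 = 11497
Band 5: 14060 * 0.961 = 13512
Band 6: 13690 * 0.972 + 21850 * 0.664 = 13307 + 14508 = 27815
Net migration: Band 1 + 220 → 2526; Band 2 − 390 → 2120; Band 3 − 280 → 799; Band 4 − 20 → 11477; Band 5 − 30 → 13482; Band 6 + 60 → 27875
End of period: [2526, 2120, 799, 11477, 13482, 27875]
— Period 4 —
Births: 11477 * 0.164 = 1882
Band 2: 2526 * 0.98 = 2475
Band 3: 2120 * 0.971 = 2059
Band 4: 799 * 0.966 = 772
Band 5: 11477 * 0.961 = 11029
Band 6: 13482 * 0.972 + 27875 * 0.664 = 13105 + 18509 = 31614
Net migration: Band 1 + 220 → 2102; Band 2 − 390 → 2085; Band 3 − 280 → 1779; Band 4 − 20 → 752; Band 5 − 30 → 10999; Band 6 + 60 → 31674
End of period: [2102, 2085, 1779, 752, 10999, 31674]

752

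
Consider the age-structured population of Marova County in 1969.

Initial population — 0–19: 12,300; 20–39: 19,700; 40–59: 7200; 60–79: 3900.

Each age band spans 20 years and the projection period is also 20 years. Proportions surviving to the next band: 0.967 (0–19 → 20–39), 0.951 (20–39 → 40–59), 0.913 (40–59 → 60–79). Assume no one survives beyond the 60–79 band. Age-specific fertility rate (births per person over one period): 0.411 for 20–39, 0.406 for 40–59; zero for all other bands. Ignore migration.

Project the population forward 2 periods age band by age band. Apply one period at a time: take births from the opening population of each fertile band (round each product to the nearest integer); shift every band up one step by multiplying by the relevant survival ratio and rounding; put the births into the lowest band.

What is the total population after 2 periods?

51566

(Bands numbered youngest = 1 to oldest = 4.)
After projecting period 1:
Births: 19700 × 0.411 = 8097  |  7200 × 0.406 = 2923 → 11020
Band 2: 12300 × 0.967 = 11894
Band 3: 19700 × 0.951 = 18735
Band 4: 7200 × 0.913 = 6574
End of period: [11020, 11894, 18735, 6574]
After projecting period 2:
Births: 11894 × 0.411 = 4888  |  18735 × 0.406 = 7606 → 12494
Band 2: 11020 × 0.967 = 10656
Band 3: 11894 × 0.951 = 11311
Band 4: 18735 × 0.913 = 17105
End of period: [12494, 10656, 11311, 17105]
Total after period 2: 12494 + 10656 + 11311 + 17105 = 51566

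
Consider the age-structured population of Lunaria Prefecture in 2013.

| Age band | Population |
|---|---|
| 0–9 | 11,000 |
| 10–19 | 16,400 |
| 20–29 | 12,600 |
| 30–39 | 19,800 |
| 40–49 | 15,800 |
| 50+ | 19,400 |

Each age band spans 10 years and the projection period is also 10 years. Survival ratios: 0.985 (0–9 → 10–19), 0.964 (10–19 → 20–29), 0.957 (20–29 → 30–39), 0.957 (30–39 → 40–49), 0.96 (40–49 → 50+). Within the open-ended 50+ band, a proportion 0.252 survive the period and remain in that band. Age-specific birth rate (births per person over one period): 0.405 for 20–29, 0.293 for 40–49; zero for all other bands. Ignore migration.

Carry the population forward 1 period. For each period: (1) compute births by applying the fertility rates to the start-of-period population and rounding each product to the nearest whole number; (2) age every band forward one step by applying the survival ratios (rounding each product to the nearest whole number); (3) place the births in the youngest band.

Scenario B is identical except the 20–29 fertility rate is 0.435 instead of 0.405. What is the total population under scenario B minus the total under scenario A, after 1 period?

— Period 1 —
Births: 12600 * 0.405 = 5103, 15800 * 0.293 = 4629 → 9732
10–19: 11000 * 0.985 = 10835
20–29: 16400 * 0.964 = 15810
30–39: 12600 * 0.957 = 12058
40–49: 19800 * 0.957 = 18949
50+: 15800 * 0.96 + 19400 * 0.252 = 15168 + 4889 = 20057
→ [9732, 10835, 15810, 12058, 18949, 20057]
Scenario A total after 1 period: 87441
Scenario B projection —
— Period 1 —
Births: 12600 * 0.435 = 5481, 15800 * 0.293 = 4629 → 10110
10–19: 11000 * 0.985 = 10835
20–29: 16400 * 0.964 = 15810
30–39: 12600 * 0.957 = 12058
40–49: 19800 * 0.957 = 18949
50+: 15800 * 0.96 + 19400 * 0.252 = 15168 + 4889 = 20057
→ [10110, 10835, 15810, 12058, 18949, 20057]
Scenario B total after 1 period: 87819
Difference B − A = 87819 − 87441 = 378

378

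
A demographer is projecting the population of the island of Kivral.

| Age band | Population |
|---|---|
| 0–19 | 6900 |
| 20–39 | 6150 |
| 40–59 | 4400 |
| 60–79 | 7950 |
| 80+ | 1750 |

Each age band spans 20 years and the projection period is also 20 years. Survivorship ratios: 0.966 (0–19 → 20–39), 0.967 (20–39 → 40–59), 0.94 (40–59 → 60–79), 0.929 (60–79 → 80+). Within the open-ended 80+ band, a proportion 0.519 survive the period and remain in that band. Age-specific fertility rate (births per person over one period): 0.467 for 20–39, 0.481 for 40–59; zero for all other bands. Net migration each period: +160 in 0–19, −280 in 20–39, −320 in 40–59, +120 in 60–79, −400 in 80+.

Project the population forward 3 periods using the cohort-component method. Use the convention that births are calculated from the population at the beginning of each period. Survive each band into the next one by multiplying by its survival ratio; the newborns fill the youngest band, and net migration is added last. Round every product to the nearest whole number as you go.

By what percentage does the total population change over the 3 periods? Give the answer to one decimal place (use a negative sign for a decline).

Period 1:
Births: 6150 × 0.467 = 2872  |  4400 × 0.481 = 2116 ⇒ total 4988
20–39: 6900 × 0.966 = 6665
40–59: 6150 × 0.967 = 5947
60–79: 4400 × 0.94 = 4136
80+: 7950 × 0.929 + 1750 × 0.519 = 7386 + 908 = 8294
Net migration: 0–19 + 160 → 5148; 20–39 − 280 → 6385; 40–59 − 320 → 5627; 60–79 + 120 → 4256; 80+ − 400 → 7894
Giving 5148 / 6385 / 5627 / 4256 / 7894.
Period 2:
Births: 6385 × 0.467 = 2982  |  5627 × 0.481 = 2707 ⇒ total 5689
20–39: 5148 × 0.966 = 4973
40–59: 6385 × 0.967 = 6174
60–79: 5627 × 0.94 = 5289
80+: 4256 × 0.929 + 7894 × 0.519 = 3954 + 4097 = 8051
Net migration: 0–19 + 160 → 5849; 20–39 − 280 → 4693; 40–59 − 320 → 5854; 60–79 + 120 → 5409; 80+ − 400 → 7651
Giving 5849 / 4693 / 5854 / 5409 / 7651.
Period 3:
Births: 4693 × 0.467 = 2192  |  5854 × 0.481 = 2816 ⇒ total 5008
20–39: 5849 × 0.966 = 5650
40–59: 4693 × 0.967 = 4538
60–79: 5854 × 0.94 = 5503
80+: 5409 × 0.929 + 7651 × 0.519 = 5025 + 3971 = 8996
Net migration: 0–19 + 160 → 5168; 20–39 − 280 → 5370; 40–59 − 320 → 4218; 60–79 + 120 → 5623; 80+ − 400 → 8596
Giving 5168 / 5370 / 4218 / 5623 / 8596.
Total: 27150 → 28975; change = 1825; percentage change = 6.7%

6.7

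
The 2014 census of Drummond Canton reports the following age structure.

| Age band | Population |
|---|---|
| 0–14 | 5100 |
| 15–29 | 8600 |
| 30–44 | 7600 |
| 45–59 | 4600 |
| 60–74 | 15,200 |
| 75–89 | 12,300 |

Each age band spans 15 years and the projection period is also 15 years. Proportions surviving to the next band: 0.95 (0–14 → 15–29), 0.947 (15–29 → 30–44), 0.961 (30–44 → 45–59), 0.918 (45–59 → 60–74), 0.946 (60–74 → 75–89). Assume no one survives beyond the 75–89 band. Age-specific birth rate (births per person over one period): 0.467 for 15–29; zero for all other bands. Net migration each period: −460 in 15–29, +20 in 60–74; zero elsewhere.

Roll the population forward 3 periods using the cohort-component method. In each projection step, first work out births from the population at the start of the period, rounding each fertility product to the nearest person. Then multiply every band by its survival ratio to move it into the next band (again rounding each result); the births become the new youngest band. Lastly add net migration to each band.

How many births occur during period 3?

[period 1]
Births: 8600 × 0.467 = 4016
15–29: 5100 × 0.95 = 4845
30–44: 8600 × 0.947 = 8144
45–59: 7600 × 0.961 = 7304
60–74: 4600 × 0.918 = 4223
75–89: 15200 × 0.946 = 14379
Net migration: 15–29 − 460 → 4385; 60–74 + 20 → 4243
Giving 4016 / 4385 / 8144 / 7304 / 4243 / 14379.
[period 2]
Births: 4385 × 0.467 = 2048
15–29: 4016 × 0.95 = 3815
30–44: 4385 × 0.947 = 4153
45–59: 8144 × 0.961 = 7826
60–74: 7304 × 0.918 = 6705
75–89: 4243 × 0.946 = 4014
Net migration: 15–29 − 460 → 3355; 60–74 + 20 → 6725
Giving 2048 / 3355 / 4153 / 7826 / 6725 / 4014.
[period 3]
Births: 3355 × 0.467 = 1567
15–29: 2048 × 0.95 = 1946
30–44: 3355 × 0.947 = 3177
45–59: 4153 × 0.961 = 3991
60–74: 7826 × 0.918 = 7184
75–89: 6725 × 0.946 = 6362
Net migration: 15–29 − 460 → 1486; 60–74 + 20 → 7204
Giving 1567 / 1486 / 3177 / 3991 / 7204 / 6362.

1567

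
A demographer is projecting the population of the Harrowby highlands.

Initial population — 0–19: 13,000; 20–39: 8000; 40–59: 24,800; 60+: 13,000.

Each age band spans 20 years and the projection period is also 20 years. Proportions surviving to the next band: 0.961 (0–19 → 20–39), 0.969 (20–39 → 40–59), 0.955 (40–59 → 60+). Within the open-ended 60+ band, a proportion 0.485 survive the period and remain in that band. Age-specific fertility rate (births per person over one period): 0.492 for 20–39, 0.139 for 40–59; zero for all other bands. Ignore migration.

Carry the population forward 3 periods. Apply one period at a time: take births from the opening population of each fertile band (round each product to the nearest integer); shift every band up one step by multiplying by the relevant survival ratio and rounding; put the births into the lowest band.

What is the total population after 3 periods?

Call the groups 1 to 4, youngest first.
[period 1]
Births: 8000 * 0.492 = 3936, 24800 * 0.139 = 3447 ⇒ total 7383
Group 2: 13000 * 0.961 = 12493
Group 3: 8000 * 0.969 = 7752
Group 4: 24800 * 0.955 + 13000 * 0.485 = 23684 + 6305 = 29989
Giving 7383 / 12493 / 7752 / 29989.
[period 2]
Births: 12493 * 0.492 = 6147, 7752 * 0.139 = 1078 ⇒ total 7225
Group 2: 7383 * 0.961 = 7095
Group 3: 12493 * 0.969 = 12106
Group 4: 7752 * 0.955 + 29989 * 0.485 = 7403 + 14545 = 21948
Giving 7225 / 7095 / 12106 / 21948.
[period 3]
Births: 7095 * 0.492 = 3491, 12106 * 0.139 = 1683 ⇒ total 5174
Group 2: 7225 * 0.961 = 6943
Group 3: 7095 * 0.969 = 6875
Group 4: 12106 * 0.955 + 21948 * 0.485 = 11561 + 10645 = 22206
Giving 5174 / 6943 / 6875 / 22206.
Total after period 3: 5174 + 6943 + 6875 + 22206 = 41198

41198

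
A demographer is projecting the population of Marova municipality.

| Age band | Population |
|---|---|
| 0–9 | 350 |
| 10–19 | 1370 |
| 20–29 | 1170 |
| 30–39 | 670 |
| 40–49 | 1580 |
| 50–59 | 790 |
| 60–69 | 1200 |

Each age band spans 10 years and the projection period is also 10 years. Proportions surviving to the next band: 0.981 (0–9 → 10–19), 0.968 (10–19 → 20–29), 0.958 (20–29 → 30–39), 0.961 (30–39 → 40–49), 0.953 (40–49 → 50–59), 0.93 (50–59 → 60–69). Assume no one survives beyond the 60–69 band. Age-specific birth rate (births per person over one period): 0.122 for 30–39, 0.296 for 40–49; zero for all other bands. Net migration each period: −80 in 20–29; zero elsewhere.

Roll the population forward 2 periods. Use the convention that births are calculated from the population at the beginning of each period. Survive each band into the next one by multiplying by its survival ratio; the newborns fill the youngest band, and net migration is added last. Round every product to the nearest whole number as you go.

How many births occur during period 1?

(Groups numbered youngest = 1 to oldest = 7.)
[period 1]
Births: 670 * 0.122 = 82  |  1580 * 0.296 = 468 ⇒ total 550
Group 2: 350 * 0.981 = 343
Group 3: 1370 * 0.968 = 1326
Group 4: 1170 * 0.958 = 1121
Group 5: 670 * 0.961 = 644
Group 6: 1580 * 0.953 = 1506
Group 7: 790 * 0.93 = 735
Net migration: Group 3 − 80 → 1246
→ [550, 343, 1246, 1121, 644, 1506, 735]

550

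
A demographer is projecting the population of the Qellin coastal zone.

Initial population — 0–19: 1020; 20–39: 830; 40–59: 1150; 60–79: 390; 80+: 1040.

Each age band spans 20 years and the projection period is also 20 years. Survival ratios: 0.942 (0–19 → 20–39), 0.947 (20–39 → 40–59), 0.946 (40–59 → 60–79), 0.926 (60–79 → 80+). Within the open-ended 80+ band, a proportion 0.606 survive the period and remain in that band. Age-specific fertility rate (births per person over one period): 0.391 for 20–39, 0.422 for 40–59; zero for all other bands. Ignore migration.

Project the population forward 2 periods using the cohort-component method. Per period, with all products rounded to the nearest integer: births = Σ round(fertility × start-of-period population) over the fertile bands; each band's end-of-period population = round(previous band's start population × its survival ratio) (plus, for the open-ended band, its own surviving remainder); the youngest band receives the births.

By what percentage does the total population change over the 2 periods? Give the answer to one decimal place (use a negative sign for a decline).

Numbering the bands 1..5 from youngest to oldest:
— Period 1 —
Births: 830 * 0.391 = 325 ; 1150 * 0.422 = 485 — total 810
Band 2: 1020 * 0.942 = 961
Band 3: 830 * 0.947 = 786
Band 4: 1150 * 0.946 = 1088
Band 5: 390 * 0.926 + 1040 * 0.606 = 361 + 630 = 991
Population now: 0–19=810, 20–39=961, 40–59=786, 60–79=1088, 80+=991
— Period 2 —
Births: 961 * 0.391 = 376 ; 786 * 0.422 = 332 — total 708
Band 2: 810 * 0.942 = 763
Band 3: 961 * 0.947 = 910
Band 4: 786 * 0.946 = 744
Band 5: 1088 * 0.926 + 991 * 0.606 = 1007 + 601 = 1608
Population now: 0–19=708, 20–39=763, 40–59=910, 60–79=744, 80+=1608
Total: 4430 → 4733; change = 303; percentage change = 6.8%

6.8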